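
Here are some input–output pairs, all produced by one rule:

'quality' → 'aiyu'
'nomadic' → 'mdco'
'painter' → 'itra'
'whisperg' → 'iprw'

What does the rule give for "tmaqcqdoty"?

acdtt

The rule is to move the first 2 characters to the end (rotate left by 2), then keep every other character starting from the first (positions 1st, 3rd, 5th, ...).
On "tmaqcqdoty": the first step gives "aqcqdotytm", and the second then gives "acdtt".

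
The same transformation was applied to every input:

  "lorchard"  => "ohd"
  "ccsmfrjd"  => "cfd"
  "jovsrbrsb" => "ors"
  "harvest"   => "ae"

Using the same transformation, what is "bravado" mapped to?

What's happening: keep one character in every 3, starting at position 2 (positions 2nd, 5th, 8th, ...).
On "bravado" that produces "ra".

ra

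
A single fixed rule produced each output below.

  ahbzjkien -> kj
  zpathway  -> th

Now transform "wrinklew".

The pattern: take characters alternately from the front and the back (1st, last, 2nd, 2nd-last, ...), then keep only the last 2 characters.
"wrinklew" → "wwreilnk" → "nk".
(Check on "zpathway": → "zypaawth" → "th" ✓)

nk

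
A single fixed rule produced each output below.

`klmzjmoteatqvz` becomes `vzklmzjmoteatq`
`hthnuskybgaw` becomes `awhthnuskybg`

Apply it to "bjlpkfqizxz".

What's happening: move the last 2 characters to the front (rotate right by 2).
Doing the same to "bjlpkfqizxz": "xzbjlpkfqiz".

xzbjlpkfqiz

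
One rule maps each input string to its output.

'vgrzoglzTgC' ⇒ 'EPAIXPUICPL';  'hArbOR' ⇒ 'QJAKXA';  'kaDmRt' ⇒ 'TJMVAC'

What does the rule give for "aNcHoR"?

JWLQXA

Looking at the pairs, the operation is to shift every letter 9 places forward in the alphabet (wrapping around), then convert every letter to uppercase.
On "aNcHoR" that produces "JWLQXA".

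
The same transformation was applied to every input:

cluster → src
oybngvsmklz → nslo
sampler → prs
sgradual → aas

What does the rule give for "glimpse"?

meg

The rule is to keep one character in every 3, starting at position 1 (positions 1st, 4th, 7th, ...), then move the first character to the end.
Working it through for "glimpse": intermediate "gme", final "meg".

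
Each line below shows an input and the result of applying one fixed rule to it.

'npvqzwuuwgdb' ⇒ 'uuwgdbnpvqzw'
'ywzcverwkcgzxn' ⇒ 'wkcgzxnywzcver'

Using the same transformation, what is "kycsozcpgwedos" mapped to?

Looking at the pairs, the operation is to swap the front and back halves of the string.
For "kycsozcpgwedos" the result is "pgwedoskycsozc".

pgwedoskycsozc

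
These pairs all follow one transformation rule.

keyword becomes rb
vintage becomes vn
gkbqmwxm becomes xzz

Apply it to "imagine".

The pattern: keep one character in every 3, starting at position 2 (positions 2nd, 5th, 8th, ...), then shift every letter 13 places forward in the alphabet (wrapping around) — i.e. ROT13.
For "imagine", step one produces "mi"; step two turns that into "zv".

zv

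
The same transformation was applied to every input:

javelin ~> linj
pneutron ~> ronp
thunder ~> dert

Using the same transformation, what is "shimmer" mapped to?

mers

The pattern: move the last 3 characters to the front (rotate right by 3), then keep only the first 4 characters.
For "shimmer", step one produces "mershim"; step two turns that into "mers".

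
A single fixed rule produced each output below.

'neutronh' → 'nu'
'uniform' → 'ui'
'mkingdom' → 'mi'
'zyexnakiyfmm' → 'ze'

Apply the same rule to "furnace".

What's happening: keep every other character starting from the first (positions 1st, 3rd, 5th, ...), then keep only the first 2 characters.
For "furnace", step one produces "frae"; step two turns that into "fr".

fr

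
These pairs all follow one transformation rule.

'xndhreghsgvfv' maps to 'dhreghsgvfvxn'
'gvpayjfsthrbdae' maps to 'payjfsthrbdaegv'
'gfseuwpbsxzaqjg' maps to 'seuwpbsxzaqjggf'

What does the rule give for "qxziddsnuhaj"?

Looking at the pairs, the operation is to move the first 2 characters to the end (rotate left by 2).
"qxziddsnuhaj" → "ziddsnuhajqx".

ziddsnuhajqx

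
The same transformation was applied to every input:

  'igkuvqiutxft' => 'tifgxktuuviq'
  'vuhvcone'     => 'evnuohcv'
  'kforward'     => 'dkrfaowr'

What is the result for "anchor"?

What's happening: take characters alternately from the front and the back (1st, last, 2nd, 2nd-last, ...), then swap each adjacent pair of characters (1↔2, 3↔4, ...).
Starting from "anchor": after the first operation, "arnoch"; after the second, "raonhc".
(Check on "vuhvcone": → "veunhovc" → "evnuohcv" ✓)

raonhc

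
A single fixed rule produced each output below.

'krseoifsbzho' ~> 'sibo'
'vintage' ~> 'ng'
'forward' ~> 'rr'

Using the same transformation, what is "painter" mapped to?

ie

The transformation: keep one character in every 3, starting at position 3 (positions 3rd, 6th, 9th, ...).
"painter" → "ie".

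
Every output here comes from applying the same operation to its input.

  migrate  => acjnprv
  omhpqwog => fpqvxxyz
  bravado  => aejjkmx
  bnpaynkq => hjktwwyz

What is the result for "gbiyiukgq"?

The pattern: shift every letter 9 places forward in the alphabet (wrapping around), then sort the characters into alphabetical order.
Working it through for "gbiyiukgq": intermediate "pkrhrdtpz", final "dhkpprrtz".

dhkpprrtz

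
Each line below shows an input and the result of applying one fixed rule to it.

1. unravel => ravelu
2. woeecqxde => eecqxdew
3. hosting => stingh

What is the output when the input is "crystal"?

Rule — move the first 2 characters to the end (rotate left by 2), then delete the last character.
Working it through for "crystal": intermediate "ystalcr", final "ystalc".

ystalc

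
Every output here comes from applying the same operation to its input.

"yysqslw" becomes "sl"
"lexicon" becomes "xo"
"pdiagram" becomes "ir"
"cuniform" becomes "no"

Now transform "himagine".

mi

In each case the input is transformed by: keep one character in every 3, starting at position 3 (positions 3rd, 6th, 9th, ...).
"himagine" → "mi".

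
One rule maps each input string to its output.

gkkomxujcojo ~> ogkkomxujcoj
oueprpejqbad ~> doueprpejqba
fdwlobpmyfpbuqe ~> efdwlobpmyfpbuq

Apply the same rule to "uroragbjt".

turoragbj

Looking at the pairs, the operation is to move the last character to the front.
For "uroragbjt" the result is "turoragbj".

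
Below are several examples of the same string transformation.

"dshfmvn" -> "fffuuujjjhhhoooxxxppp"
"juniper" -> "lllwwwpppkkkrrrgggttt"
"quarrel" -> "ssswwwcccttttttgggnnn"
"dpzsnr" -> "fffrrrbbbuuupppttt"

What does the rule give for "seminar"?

uuugggoookkkpppcccttt

The pattern: shift every letter 2 places forward in the alphabet (wrapping around), then repeat every character 3 times.
Working it through for "seminar": intermediate "ugokpct", final "uuugggoookkkpppcccttt".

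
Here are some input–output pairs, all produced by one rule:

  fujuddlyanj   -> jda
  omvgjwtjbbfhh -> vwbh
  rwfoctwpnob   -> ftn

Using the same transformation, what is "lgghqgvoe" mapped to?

gge

The rule is to keep one character in every 3, starting at position 3 (positions 3rd, 6th, 9th, ...).
So "lgghqgvoe" becomes "gge".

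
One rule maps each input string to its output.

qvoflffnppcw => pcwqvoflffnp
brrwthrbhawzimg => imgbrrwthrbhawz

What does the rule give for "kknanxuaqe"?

aqekknanxu

What's happening: move the last 3 characters to the front (rotate right by 3).
Doing the same to "kknanxuaqe": "aqekknanxu".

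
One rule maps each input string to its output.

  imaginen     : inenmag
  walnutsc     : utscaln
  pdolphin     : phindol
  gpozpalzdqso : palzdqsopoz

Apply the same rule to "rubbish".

Each output is the input with this applied: delete the first character, then move the first 3 characters to the end (rotate left by 3).
For "rubbish", step one produces "ubbish"; step two turns that into "ishubb".

ishubb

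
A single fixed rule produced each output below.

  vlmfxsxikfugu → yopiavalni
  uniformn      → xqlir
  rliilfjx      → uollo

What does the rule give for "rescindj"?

Looking at the pairs, the operation is to delete the last 3 characters, then shift every letter 3 places forward in the alphabet (wrapping around).
Working it through for "rescindj": intermediate "resci", final "uhvfl".

uhvfl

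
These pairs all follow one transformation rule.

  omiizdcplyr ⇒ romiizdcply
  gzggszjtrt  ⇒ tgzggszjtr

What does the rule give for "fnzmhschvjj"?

The pattern: move the last character to the front.
Applying that to "fnzmhschvjj" gives "jfnzmhschvj".

jfnzmhschvj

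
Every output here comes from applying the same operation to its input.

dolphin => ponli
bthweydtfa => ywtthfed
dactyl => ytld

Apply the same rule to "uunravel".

What's happening: sort the characters into reverse alphabetical order, then delete the last 2 characters.
Working it through for "uunravel": intermediate "vuurnlea", final "vuurnl".

vuurnl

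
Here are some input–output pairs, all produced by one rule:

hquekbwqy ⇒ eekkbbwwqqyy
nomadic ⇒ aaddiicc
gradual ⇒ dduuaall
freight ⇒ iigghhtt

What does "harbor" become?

Rule — delete the first 3 characters, then double every character.
Starting from "harbor": after the first operation, "bor"; after the second, "bboorr".

bboorr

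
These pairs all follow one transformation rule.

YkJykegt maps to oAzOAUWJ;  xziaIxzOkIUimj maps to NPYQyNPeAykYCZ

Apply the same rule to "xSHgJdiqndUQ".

NixWzTYGDTkg

The transformation: flip the case of every letter, then shift every letter 10 places backward in the alphabet (wrapping around).
On "xSHgJdiqndUQ": the first step gives "XshGjDIQNDuq", and the second then gives "NixWzTYGDTkg".
(Check on "YkJykegt": → "yKjYKEGT" → "oAzOAUWJ" ✓)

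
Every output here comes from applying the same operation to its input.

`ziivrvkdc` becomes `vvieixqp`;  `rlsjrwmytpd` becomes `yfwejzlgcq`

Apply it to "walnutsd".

In each case the input is transformed by: delete the first character, then shift every letter 13 places forward in the alphabet (wrapping around) — i.e. ROT13.
Working it through for "walnutsd": intermediate "alnutsd", final "nyahgfq".

nyahgfq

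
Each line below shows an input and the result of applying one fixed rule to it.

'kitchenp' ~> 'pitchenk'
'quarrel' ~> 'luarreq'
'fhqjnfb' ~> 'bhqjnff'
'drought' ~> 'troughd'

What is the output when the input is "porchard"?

What's happening: swap the first and last characters.
Doing the same to "porchard": "dorcharp".

dorcharp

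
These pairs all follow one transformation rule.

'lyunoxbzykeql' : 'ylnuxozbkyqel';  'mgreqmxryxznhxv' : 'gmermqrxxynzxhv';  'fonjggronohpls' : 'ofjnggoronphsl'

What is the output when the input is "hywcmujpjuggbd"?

Looking at the pairs, the operation is to swap each adjacent pair of characters (1↔2, 3↔4, ...).
For "hywcmujpjuggbd" the result is "yhcwumpjujggdb".

yhcwumpjujggdb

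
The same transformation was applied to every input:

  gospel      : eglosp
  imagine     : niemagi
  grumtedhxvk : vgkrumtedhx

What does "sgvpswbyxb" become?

xsbgvpswby

Each output is the input with this applied: swap the first and last characters, then move the last 2 characters to the front (rotate right by 2).
"sgvpswbyxb" → "bgvpswbyxs" → "xsbgvpswby".
(Check on "imagine": → "emagini" → "niemagi" ✓)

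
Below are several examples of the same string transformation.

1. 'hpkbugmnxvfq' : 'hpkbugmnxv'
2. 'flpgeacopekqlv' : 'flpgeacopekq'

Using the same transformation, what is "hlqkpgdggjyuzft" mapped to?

The transformation: delete the last 2 characters.
Applying that to "hlqkpgdggjyuzft" gives "hlqkpgdggjyuz".

hlqkpgdggjyuz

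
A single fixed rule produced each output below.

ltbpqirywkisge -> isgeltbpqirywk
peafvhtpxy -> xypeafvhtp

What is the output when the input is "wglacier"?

Looking at the pairs, the operation is to swap the front and back halves of the string, then move the first 3 characters to the end (rotate left by 3).
On "wglacier": the first step gives "cierwgla", and the second then gives "rwglacie".
(Check on "ltbpqirywkisge": → "ywkisgeltbpqir" → "isgeltbpqirywk" ✓)

rwglacie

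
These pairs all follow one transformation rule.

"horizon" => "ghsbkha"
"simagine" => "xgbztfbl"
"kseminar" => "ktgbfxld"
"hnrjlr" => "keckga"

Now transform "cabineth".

Looking at the pairs, the operation is to reverse the string, then shift every letter 7 places backward in the alphabet (wrapping around).
Working it through for "cabineth": intermediate "htenibac", final "amxgbutv".

amxgbutv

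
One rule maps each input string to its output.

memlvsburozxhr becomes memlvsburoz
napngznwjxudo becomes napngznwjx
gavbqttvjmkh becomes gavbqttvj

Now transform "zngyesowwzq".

The rule is to delete the last 3 characters.
Applying that to "zngyesowwzq" gives "zngyesow".

zngyesow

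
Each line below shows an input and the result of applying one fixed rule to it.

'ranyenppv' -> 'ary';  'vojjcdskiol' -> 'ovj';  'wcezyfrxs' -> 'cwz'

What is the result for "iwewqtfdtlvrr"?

wiw

The transformation: swap each adjacent pair of characters (1↔2, 3↔4, ...), then keep only the first 3 characters.
Starting from "iwewqtfdtlvrr": after the first operation, "wiwetqdfltrvr"; after the second, "wiw".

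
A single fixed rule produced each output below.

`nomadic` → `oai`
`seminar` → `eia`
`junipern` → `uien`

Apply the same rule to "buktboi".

uto

The pattern: keep every other character starting from the second (positions 2nd, 4th, 6th, ...).
"buktboi" → "uto".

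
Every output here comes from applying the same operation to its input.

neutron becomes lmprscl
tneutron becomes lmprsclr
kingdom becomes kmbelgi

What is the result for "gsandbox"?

vmzblyqe

The pattern: reverse the string, then shift every letter 2 places backward in the alphabet (wrapping around).
For "gsandbox", step one produces "xobdnasg"; step two turns that into "vmzblyqe".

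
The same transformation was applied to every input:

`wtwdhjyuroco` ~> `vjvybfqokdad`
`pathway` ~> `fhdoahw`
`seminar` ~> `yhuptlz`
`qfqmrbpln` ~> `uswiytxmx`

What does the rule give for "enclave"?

lchsjul

Each output is the input with this applied: shift every letter 7 places forward in the alphabet (wrapping around), then reverse the string.
Applying both steps to "enclave": "lujshcl", then "lchsjul".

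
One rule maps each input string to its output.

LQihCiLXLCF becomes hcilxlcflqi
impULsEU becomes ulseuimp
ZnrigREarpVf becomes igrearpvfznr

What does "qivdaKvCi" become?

dakvciqiv

The transformation: move the first 3 characters to the end (rotate left by 3), then convert every letter to lowercase.
For "qivdaKvCi", step one produces "daKvCiqiv"; step two turns that into "dakvciqiv".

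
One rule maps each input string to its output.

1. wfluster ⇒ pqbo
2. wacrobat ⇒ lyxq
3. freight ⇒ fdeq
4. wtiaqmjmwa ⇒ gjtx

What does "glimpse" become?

In each case the input is transformed by: shift every letter 3 places backward in the alphabet (wrapping around), then keep only the last 4 characters.
On "glimpse" that produces "jmpb".

jmpb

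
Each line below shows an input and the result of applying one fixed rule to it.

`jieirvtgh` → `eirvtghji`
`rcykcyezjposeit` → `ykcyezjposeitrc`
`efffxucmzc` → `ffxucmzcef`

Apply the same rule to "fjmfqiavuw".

mfqiavuwfj

The pattern: move the first 2 characters to the end (rotate left by 2).
Doing the same to "fjmfqiavuw": "mfqiavuwfj".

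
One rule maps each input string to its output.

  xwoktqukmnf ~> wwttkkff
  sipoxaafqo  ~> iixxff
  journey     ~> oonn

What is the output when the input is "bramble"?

Looking at the pairs, the operation is to keep one character in every 3, starting at position 2 (positions 2nd, 5th, 8th, ...), then double every character.
Working it through for "bramble": intermediate "rb", final "rrbb".

rrbb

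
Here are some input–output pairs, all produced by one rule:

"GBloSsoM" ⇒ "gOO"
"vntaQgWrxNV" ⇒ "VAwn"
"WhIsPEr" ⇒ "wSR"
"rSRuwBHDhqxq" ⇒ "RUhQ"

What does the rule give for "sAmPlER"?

Spr

In each case the input is transformed by: keep one character in every 3, starting at position 1 (positions 1st, 4th, 7th, ...), then flip the case of every letter.
On "sAmPlER": the first step gives "sPR", and the second then gives "Spr".
(Check on "vntaQgWrxNV": → "vaWN" → "VAwn" ✓)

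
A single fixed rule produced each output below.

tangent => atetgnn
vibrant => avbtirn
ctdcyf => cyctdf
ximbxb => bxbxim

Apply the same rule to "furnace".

aucrenf

The rule is to sort the characters into alphabetical order, then take characters alternately from the front and the back (1st, last, 2nd, 2nd-last, ...).
On "furnace" that produces "aucrenf".
(Check on "ctdcyf": → "ccdfty" → "cyctdf" ✓)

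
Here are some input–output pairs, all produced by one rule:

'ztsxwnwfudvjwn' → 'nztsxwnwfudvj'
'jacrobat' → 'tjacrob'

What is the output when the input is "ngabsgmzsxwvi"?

The rule is to move the last character to the front, then delete the last character.
On "ngabsgmzsxwvi": the first step gives "ingabsgmzsxwv", and the second then gives "ingabsgmzsxw".
(Check on "ztsxwnwfudvjwn": → "nztsxwnwfudvjw" → "nztsxwnwfudvj" ✓)

ingabsgmzsxw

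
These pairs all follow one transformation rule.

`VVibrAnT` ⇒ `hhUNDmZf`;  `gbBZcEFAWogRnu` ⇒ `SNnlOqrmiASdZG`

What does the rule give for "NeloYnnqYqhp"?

What's happening: shift every letter 12 places forward in the alphabet (wrapping around), then flip the case of every letter.
Applying both steps to "NeloYnnqYqhp": "ZqxaKzzcKctb", then "zQXAkZZCkCTB".

zQXAkZZCkCTB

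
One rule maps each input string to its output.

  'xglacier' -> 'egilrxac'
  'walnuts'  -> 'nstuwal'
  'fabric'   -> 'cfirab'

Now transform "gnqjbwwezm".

gjmnqwwzbe

Rule — sort the characters into alphabetical order, then move the first 2 characters to the end (rotate left by 2).
For "gnqjbwwezm", step one produces "begjmnqwwz"; step two turns that into "gjmnqwwzbe".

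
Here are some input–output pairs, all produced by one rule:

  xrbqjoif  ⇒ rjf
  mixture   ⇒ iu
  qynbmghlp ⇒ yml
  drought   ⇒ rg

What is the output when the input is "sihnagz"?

Looking at the pairs, the operation is to keep one character in every 3, starting at position 2 (positions 2nd, 5th, 8th, ...).
Applying that to "sihnagz" gives "ia".

ia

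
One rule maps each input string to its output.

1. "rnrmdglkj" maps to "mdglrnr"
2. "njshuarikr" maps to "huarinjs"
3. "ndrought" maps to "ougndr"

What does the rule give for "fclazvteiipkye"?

azvteiipkfcl

The transformation: delete the last 2 characters, then move the first 3 characters to the end (rotate left by 3).
Applying both steps to "fclazvteiipkye": "fclazvteiipk", then "azvteiipkfcl".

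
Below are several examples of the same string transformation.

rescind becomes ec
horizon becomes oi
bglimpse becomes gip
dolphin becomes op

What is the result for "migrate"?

ir

Looking at the pairs, the operation is to delete the last 2 characters, then keep every other character starting from the second (positions 2nd, 4th, 6th, ...).
Applying that to "migrate" gives "ir".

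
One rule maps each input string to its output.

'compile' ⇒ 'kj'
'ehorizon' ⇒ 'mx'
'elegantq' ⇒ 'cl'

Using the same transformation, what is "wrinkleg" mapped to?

In each case the input is transformed by: shift every letter 2 places backward in the alphabet (wrapping around), then keep one character in every 3, starting at position 3 (positions 3rd, 6th, 9th, ...).
"wrinkleg" → "upglijce" → "gj".
(Check on "elegantq": → "cjceylro" → "cl" ✓)

gj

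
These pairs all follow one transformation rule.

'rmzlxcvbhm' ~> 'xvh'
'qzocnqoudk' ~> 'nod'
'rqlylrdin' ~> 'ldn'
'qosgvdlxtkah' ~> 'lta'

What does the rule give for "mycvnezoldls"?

zll

What's happening: keep every other character starting from the first (positions 1st, 3rd, 5th, ...), then keep only the last 3 characters.
On "mycvnezoldls": the first step gives "mcnzll", and the second then gives "zll".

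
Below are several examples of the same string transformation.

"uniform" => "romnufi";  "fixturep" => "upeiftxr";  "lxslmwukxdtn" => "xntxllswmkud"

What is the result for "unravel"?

evlnuar

The rule is to swap each adjacent pair of characters (1↔2, 3↔4, ...), then move the last 3 characters to the front (rotate right by 3).
"unravel" → "nuarevl" → "evlnuar".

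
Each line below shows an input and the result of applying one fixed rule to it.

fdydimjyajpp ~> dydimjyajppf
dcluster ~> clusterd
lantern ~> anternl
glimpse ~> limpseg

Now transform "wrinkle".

rinklew

In each case the input is transformed by: move the first character to the end.
So "wrinkle" becomes "rinklew".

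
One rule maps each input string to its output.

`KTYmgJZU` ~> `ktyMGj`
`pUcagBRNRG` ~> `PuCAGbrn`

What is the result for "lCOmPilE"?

LcoMpI

The transformation: flip the case of every letter, then delete the last 2 characters.
"lCOmPilE" → "LcoMpILe" → "LcoMpI".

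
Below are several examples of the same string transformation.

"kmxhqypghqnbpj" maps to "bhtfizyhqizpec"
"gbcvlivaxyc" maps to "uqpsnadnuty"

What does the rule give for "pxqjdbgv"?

nytvbiph

Looking at the pairs, the operation is to shift every letter 8 places backward in the alphabet (wrapping around), then reverse the string.
For "pxqjdbgv", step one produces "hpibvtyn"; step two turns that into "nytvbiph".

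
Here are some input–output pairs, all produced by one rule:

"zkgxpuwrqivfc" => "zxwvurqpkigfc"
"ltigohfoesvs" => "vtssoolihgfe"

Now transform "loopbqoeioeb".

The rule is to sort the characters into reverse alphabetical order.
For "loopbqoeioeb" the result is "qpoooolieebb".

qpoooolieebb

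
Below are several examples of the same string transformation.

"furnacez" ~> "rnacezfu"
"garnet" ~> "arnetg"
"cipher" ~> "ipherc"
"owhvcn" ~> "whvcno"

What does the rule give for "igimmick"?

immickig

The transformation: swap the front and back halves of the string, then move the last 2 characters to the front (rotate right by 2).
Applying that to "igimmick" gives "immickig".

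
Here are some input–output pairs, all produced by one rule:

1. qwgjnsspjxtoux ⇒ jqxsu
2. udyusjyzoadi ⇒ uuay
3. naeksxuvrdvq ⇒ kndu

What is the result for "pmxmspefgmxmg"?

The transformation: keep one character in every 3, starting at position 1 (positions 1st, 4th, 7th, ...), then swap each adjacent pair of characters (1↔2, 3↔4, ...).
For "pmxmspefgmxmg", step one produces "pmemg"; step two turns that into "mpmeg".

mpmeg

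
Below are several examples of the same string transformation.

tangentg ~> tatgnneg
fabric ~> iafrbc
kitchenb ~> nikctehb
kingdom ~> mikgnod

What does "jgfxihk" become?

kgjxfhi

Looking at the pairs, the operation is to swap each adjacent pair of characters (1↔2, 3↔4, ...), then move the last character to the front.
Starting from "jgfxihk": after the first operation, "gjxfhik"; after the second, "kgjxfhi".
(Check on "kingdom": → "ikgnodm" → "mikgnod" ✓)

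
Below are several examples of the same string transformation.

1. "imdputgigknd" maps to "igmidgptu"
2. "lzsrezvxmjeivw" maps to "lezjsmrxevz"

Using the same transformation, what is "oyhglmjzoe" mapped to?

The rule is to delete the last 3 characters, then take characters alternately from the front and the back (1st, last, 2nd, 2nd-last, ...).
For "oyhglmjzoe", step one produces "oyhglmj"; step two turns that into "ojymhlg".

ojymhlg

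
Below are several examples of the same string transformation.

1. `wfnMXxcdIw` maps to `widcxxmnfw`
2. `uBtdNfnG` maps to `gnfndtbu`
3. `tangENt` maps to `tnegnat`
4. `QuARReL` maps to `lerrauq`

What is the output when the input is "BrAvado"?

The transformation: reverse the string, then convert every letter to lowercase.
Starting from "BrAvado": after the first operation, "odavArB"; after the second, "odavarb".

odavarb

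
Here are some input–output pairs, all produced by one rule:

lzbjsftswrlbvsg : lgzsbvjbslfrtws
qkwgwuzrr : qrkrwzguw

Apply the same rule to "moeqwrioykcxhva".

What's happening: take characters alternately from the front and the back (1st, last, 2nd, 2nd-last, ...).
Doing the same to "moeqwrioykcxhva": "maovehqxwcrkiyo".

maovehqxwcrkiyo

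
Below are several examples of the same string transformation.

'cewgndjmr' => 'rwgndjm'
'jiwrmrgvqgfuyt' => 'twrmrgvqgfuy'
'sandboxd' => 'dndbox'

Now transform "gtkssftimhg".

gkssftimh

Looking at the pairs, the operation is to delete the first 2 characters, then move the last character to the front.
Starting from "gtkssftimhg": after the first operation, "kssftimhg"; after the second, "gkssftimh".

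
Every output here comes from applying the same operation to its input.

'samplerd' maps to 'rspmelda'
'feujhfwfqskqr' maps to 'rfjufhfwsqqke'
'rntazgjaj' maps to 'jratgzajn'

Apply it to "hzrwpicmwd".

whwripmcdz

Looking at the pairs, the operation is to swap each adjacent pair of characters (1↔2, 3↔4, ...), then swap the first and last characters.
Working it through for "hzrwpicmwd": intermediate "zhwripmcdw", final "whwripmcdz".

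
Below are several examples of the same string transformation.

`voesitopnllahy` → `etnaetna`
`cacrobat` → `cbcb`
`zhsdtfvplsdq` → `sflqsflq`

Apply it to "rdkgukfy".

Looking at the pairs, the operation is to keep one character in every 3, starting at position 3 (positions 3rd, 6th, 9th, ...), then write the whole string twice.
Starting from "rdkgukfy": after the first operation, "kk"; after the second, "kkkk".

kkkk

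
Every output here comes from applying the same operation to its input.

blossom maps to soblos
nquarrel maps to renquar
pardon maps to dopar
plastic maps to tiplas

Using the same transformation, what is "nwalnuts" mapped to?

Rule — delete the last character, then move the last 2 characters to the front (rotate right by 2).
Applying that to "nwalnuts" gives "utnwaln".

utnwaln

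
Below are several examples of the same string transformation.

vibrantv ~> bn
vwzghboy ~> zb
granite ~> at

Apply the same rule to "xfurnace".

Looking at the pairs, the operation is to keep one character in every 3, starting at position 3 (positions 3rd, 6th, 9th, ...).
Applying that to "xfurnace" gives "ua".

ua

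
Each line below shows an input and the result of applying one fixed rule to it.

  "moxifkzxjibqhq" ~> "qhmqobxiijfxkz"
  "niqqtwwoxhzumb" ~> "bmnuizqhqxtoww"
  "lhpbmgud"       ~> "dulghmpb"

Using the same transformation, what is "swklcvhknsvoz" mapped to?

The transformation: move the last character to the front, then take characters alternately from the front and the back (1st, last, 2nd, 2nd-last, ...).
"swklcvhknsvoz" → "zosvwsknlkchv".
(Check on "lhpbmgud": → "dlhpbmgu" → "dulghmpb" ✓)

zosvwsknlkchv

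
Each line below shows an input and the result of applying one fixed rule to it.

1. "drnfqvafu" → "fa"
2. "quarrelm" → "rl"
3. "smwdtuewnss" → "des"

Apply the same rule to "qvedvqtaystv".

dts

What's happening: delete the first character, then keep one character in every 3, starting at position 3 (positions 3rd, 6th, 9th, ...).
For "qvedvqtaystv", step one produces "vedvqtaystv"; step two turns that into "dts".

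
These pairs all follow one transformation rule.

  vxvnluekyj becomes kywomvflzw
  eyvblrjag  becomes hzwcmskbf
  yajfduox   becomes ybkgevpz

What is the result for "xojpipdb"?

cpkqjqey

Each output is the input with this applied: shift every letter 1 place forward in the alphabet (wrapping around), then swap the first and last characters.
Starting from "xojpipdb": after the first operation, "ypkqjqec"; after the second, "cpkqjqey".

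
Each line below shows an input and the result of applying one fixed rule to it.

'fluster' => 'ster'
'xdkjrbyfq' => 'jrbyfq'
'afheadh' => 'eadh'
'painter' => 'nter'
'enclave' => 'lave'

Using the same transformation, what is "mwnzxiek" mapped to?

zxiek

What's happening: delete the first 3 characters.
Applying that to "mwnzxiek" gives "zxiek".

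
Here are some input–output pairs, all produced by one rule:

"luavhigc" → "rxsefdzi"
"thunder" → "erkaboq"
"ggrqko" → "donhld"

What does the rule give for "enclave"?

Looking at the pairs, the operation is to move the first character to the end, then shift every letter 3 places backward in the alphabet (wrapping around).
"enclave" → "nclavee" → "kzixsbb".
(Check on "luavhigc": → "uavhigcl" → "rxsefdzi" ✓)

kzixsbb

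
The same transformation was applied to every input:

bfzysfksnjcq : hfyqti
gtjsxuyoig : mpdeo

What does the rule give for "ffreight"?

lxon

The pattern: shift every letter 6 places forward in the alphabet (wrapping around), then keep every other character starting from the first (positions 1st, 3rd, 5th, ...).
"ffreight" → "lxon".
(Check on "bfzysfksnjcq": → "hlfeylqytpiw" → "hfyqti" ✓)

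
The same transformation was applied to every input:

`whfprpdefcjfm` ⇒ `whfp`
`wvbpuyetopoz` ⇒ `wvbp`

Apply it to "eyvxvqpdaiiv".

eyvx

The rule is to keep only the first 4 characters.
Applying that to "eyvxvqpdaiiv" gives "eyvx".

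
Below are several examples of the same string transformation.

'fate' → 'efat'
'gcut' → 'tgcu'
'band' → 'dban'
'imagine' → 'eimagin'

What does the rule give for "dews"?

sdew

The pattern: move the last character to the front.
Doing the same to "dews": "sdew".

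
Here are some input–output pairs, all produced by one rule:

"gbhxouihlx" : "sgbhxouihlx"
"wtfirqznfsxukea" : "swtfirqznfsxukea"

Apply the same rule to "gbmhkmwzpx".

sgbmhkmwzpx

In each case the input is transformed by: prepend "s".
Applying that to "gbmhkmwzpx" gives "sgbmhkmwzpx".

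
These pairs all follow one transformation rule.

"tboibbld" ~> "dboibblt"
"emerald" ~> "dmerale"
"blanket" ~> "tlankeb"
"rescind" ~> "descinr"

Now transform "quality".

The transformation: swap the first and last characters.
"quality" → "yualitq".

yualitq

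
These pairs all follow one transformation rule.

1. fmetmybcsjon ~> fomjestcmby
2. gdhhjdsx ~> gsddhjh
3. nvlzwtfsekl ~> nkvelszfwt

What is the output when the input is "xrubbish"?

Rule — delete the last character, then take characters alternately from the front and the back (1st, last, 2nd, 2nd-last, ...).
"xrubbish" → "xrubbis" → "xsriubb".
(Check on "nvlzwtfsekl": → "nvlzwtfsek" → "nkvelszfwt" ✓)

xsriubb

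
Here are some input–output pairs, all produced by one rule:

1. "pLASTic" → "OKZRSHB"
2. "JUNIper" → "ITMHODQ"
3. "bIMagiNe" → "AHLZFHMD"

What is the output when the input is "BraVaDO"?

Looking at the pairs, the operation is to shift every letter 1 place backward in the alphabet (wrapping around), then convert every letter to uppercase.
On "BraVaDO": the first step gives "AqzUzCN", and the second then gives "AQZUZCN".

AQZUZCN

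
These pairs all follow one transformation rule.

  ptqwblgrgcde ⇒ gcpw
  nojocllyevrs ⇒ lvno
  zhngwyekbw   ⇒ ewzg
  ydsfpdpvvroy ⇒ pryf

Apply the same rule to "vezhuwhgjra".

In each case the input is transformed by: keep one character in every 3, starting at position 1 (positions 1st, 4th, 7th, ...), then swap the front and back halves of the string.
Applying both steps to "vezhuwhgjra": "vhhr", then "hrvh".
(Check on "nojocllyevrs": → "nolv" → "lvno" ✓)

hrvh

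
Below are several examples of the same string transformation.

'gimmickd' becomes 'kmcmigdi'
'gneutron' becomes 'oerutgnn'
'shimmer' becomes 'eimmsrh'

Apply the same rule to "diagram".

In each case the input is transformed by: take characters alternately from the front and the back (1st, last, 2nd, 2nd-last, ...), then move the first 3 characters to the end (rotate left by 3).
"diagram" → "aargdmi".

aargdmi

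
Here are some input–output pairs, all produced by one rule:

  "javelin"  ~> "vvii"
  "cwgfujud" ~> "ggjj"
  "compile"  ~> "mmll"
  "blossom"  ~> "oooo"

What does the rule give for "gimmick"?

What's happening: keep one character in every 3, starting at position 3 (positions 3rd, 6th, 9th, ...), then double every character.
"gimmick" → "mc" → "mmcc".

mmcc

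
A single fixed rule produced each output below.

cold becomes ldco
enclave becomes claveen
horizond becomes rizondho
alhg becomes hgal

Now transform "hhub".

What's happening: move the first 2 characters to the end (rotate left by 2).
For "hhub" the result is "ubhh".

ubhh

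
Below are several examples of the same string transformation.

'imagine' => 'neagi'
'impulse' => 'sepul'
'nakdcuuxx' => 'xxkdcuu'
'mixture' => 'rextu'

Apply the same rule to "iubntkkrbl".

In each case the input is transformed by: delete the first 2 characters, then move the last 2 characters to the front (rotate right by 2).
For "iubntkkrbl", step one produces "bntkkrbl"; step two turns that into "blbntkkr".

blbntkkr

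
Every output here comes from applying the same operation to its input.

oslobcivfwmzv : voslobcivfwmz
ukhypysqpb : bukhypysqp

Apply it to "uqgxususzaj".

The pattern: move the last character to the front.
So "uqgxususzaj" becomes "juqgxususza".

juqgxususza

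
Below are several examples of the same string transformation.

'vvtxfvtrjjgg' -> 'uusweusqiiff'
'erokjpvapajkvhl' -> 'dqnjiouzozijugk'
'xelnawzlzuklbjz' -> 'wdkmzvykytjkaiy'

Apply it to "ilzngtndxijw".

Looking at the pairs, the operation is to shift every letter 1 place backward in the alphabet (wrapping around).
So "ilzngtndxijw" becomes "hkymfsmcwhiv".

hkymfsmcwhiv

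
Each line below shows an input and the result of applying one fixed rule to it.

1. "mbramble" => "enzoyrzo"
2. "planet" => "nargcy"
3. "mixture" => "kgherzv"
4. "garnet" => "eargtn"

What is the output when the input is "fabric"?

oevpsn

In each case the input is transformed by: shift every letter 13 places forward in the alphabet (wrapping around) — i.e. ROT13, then move the first 2 characters to the end (rotate left by 2).
Working it through for "fabric": intermediate "snoevp", final "oevpsn".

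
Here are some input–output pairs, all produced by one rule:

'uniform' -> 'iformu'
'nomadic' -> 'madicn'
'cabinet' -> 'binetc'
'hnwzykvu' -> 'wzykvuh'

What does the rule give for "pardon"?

The transformation: move the first 2 characters to the end (rotate left by 2), then delete the last character.
"pardon" → "rdonpa" → "rdonp".

rdonp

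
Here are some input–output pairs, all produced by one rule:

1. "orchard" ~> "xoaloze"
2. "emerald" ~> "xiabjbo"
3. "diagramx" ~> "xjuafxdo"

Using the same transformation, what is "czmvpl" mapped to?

smizwj

In each case the input is transformed by: move the last 3 characters to the front (rotate right by 3), then shift every letter 3 places backward in the alphabet (wrapping around).
Starting from "czmvpl": after the first operation, "vplczm"; after the second, "smizwj".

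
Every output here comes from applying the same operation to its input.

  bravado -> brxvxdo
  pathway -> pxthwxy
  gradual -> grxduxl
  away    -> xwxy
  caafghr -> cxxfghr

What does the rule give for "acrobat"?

xcrobxt

The pattern: replace every "a" with "x".
"acrobat" → "xcrobxt".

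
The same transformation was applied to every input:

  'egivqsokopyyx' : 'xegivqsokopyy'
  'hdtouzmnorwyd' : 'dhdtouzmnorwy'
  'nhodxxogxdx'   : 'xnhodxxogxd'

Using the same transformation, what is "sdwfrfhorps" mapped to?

ssdwfrfhorp

Each output is the input with this applied: move the last character to the front.
On "sdwfrfhorps" that produces "ssdwfrfhorp".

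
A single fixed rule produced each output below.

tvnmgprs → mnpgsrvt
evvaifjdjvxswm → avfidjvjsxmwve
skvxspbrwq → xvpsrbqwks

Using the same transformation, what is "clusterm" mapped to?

The transformation: swap each adjacent pair of characters (1↔2, 3↔4, ...), then move the first 2 characters to the end (rotate left by 2).
Doing the same to "clusterm": "suetmrlc".

suetmrlc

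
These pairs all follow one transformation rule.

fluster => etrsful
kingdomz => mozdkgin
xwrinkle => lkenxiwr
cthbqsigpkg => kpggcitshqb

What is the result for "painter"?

etrnpia

In each case the input is transformed by: move the last 2 characters to the front (rotate right by 2), then take characters alternately from the front and the back (1st, last, 2nd, 2nd-last, ...).
For "painter", step one produces "erpaint"; step two turns that into "etrnpia".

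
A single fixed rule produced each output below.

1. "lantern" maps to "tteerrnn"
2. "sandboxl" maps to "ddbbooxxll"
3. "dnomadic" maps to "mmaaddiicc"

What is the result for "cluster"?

Each output is the input with this applied: delete the first 3 characters, then double every character.
On "cluster" that produces "sstteerr".
(Check on "dnomadic": → "madic" → "mmaaddiicc" ✓)

sstteerr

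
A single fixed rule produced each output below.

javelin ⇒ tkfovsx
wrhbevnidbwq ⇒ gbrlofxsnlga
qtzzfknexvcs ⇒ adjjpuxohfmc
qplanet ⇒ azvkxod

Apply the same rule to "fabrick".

pklbsmu

The pattern: shift every letter 10 places forward in the alphabet (wrapping around).
"fabrick" → "pklbsmu".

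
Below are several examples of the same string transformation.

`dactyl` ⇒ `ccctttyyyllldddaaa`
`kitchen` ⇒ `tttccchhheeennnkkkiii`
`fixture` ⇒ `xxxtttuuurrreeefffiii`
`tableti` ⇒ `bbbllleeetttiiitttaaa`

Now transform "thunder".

Each output is the input with this applied: move the first 2 characters to the end (rotate left by 2), then repeat every character 3 times.
Doing the same to "thunder": "uuunnndddeeerrrttthhh".

uuunnndddeeerrrttthhh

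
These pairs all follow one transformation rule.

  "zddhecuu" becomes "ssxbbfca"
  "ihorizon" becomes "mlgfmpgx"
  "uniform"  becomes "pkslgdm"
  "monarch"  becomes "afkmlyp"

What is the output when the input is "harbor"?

In each case the input is transformed by: move the last 2 characters to the front (rotate right by 2), then shift every letter 2 places backward in the alphabet (wrapping around).
"harbor" → "orharb" → "mpfypz".

mpfypz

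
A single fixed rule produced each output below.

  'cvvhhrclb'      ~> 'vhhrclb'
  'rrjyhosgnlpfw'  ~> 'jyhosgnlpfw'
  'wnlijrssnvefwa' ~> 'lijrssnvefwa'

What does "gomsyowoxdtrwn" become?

Looking at the pairs, the operation is to delete the first 2 characters.
On "gomsyowoxdtrwn" that produces "msyowoxdtrwn".

msyowoxdtrwn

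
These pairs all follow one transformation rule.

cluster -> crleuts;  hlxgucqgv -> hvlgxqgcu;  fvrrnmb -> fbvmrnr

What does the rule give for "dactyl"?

The transformation: take characters alternately from the front and the back (1st, last, 2nd, 2nd-last, ...).
Applying that to "dactyl" gives "dlayct".

dlayct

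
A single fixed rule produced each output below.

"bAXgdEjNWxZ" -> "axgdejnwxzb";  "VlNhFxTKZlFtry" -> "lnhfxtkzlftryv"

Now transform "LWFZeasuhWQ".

The rule is to move the first character to the end, then convert every letter to lowercase.
Working it through for "LWFZeasuhWQ": intermediate "WFZeasuhWQL", final "wfzeasuhwql".

wfzeasuhwql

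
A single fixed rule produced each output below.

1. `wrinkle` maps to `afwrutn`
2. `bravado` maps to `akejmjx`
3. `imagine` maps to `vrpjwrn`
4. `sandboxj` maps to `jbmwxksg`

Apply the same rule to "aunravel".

djawejun

What's happening: shift every letter 9 places forward in the alphabet (wrapping around), then swap each adjacent pair of characters (1↔2, 3↔4, ...).
Applying both steps to "aunravel": "jdwajenu", then "djawejun".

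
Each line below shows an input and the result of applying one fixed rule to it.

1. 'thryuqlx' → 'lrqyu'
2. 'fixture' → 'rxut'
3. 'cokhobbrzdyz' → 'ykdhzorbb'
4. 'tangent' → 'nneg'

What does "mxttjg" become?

The transformation: take characters alternately from the front and the back (1st, last, 2nd, 2nd-last, ...), then delete the first 3 characters.
On "mxttjg": the first step gives "mgxjtt", and the second then gives "jtt".

jtt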